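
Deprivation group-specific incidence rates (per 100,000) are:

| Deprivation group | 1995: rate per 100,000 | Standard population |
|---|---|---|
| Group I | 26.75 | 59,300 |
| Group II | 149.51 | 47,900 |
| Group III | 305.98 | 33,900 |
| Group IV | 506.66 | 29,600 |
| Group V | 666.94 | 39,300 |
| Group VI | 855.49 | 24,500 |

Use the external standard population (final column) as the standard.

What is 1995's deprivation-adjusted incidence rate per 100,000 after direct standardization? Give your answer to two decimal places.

Standard total = 234,500; weights = 0.2529, 0.2043, 0.1446, 0.1262, 0.1676, 0.1045.
Standardized rate: 0.2529×26.75 + 0.2043×149.51 + 0.1446×305.98 + 0.1262×506.66 + 0.1676×666.94 + 0.1045×855.49 = 346.6435 per 100,000.

346.64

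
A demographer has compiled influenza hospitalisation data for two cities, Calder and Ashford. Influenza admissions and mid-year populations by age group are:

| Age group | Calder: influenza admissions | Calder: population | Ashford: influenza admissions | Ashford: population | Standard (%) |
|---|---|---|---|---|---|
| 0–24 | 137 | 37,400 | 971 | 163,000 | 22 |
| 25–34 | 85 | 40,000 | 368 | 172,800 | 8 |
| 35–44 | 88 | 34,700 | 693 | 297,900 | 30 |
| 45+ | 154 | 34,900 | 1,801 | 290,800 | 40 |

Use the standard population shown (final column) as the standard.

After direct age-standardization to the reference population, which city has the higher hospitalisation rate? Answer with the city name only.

Ashford

Age-specific rates per 100,000 for Calder: 366.31, 212.50, 253.60, 441.26.
For Ashford: 595.71, 212.96, 232.63, 619.33.
Standard weights: 0.22, 0.08, 0.30, 0.40.
Calder: 0.2200×366.31 + 0.0800×212.50 + 0.3000×253.60 + 0.4000×441.26 = 350.1732 per 100,000.
Ashford: 0.2200×595.71 + 0.0800×212.96 + 0.3000×232.63 + 0.4000×619.33 = 465.6112 per 100,000.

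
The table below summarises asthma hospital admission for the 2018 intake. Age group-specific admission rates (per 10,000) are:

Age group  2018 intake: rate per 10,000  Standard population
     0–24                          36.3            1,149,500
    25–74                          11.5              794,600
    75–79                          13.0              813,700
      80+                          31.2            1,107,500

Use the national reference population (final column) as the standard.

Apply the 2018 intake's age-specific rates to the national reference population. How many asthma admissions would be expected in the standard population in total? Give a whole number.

Expected asthma admissions = Σ (standard pop × age-specific rate ÷ 10,000)
= 1,149,500×36.3/10,000 + 794,600×11.5/10,000 + 813,700×13.0/10,000 + 1,107,500×31.2/10,000
= 4172.69 + 913.79 + 1057.81 + 3455.40 = 9599.69.

9600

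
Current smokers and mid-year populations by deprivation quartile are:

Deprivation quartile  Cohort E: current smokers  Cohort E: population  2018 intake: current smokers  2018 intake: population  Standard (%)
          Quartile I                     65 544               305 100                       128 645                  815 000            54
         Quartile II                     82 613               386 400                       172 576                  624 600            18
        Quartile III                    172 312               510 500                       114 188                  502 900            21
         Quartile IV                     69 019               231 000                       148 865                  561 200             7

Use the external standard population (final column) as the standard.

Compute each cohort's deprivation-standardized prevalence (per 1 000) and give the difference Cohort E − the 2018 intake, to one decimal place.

45.1

Deprivation-specific rates per 1 000 for Cohort E: 214.828, 213.802, 337.536, 298.784.
For the 2018 intake: 157.847, 276.298, 227.059, 265.262.
Standard weights: 0.54, 0.18, 0.21, 0.07.
Cohort E: 0.5400×214.828 + 0.1800×213.802 + 0.2100×337.536 + 0.0700×298.784 = 246.2888 per 1 000.
The 2018 intake: 0.5400×157.847 + 0.1800×276.298 + 0.2100×227.059 + 0.0700×265.262 = 201.2216 per 1 000.
Difference = 246.2888 − 201.2216 = 45.0671.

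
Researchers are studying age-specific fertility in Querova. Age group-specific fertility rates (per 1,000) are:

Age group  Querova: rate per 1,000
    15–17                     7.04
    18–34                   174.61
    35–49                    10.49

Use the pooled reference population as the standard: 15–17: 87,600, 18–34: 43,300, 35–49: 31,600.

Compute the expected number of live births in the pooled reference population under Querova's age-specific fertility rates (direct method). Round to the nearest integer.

Expected live births = Σ (standard pop × age-specific rate ÷ 1,000)
= 87,600×7.04/1,000 + 43,300×174.61/1,000 + 31,600×10.49/1,000
= 616.70 + 7560.61 + 331.48 = 8508.80.

8509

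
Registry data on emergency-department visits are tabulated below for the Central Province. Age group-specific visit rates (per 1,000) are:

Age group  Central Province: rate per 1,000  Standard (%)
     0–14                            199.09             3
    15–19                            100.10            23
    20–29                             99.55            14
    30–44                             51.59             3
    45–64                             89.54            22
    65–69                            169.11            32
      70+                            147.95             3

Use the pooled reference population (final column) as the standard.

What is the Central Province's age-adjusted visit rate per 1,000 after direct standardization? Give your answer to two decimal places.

Standard weights: 0.03, 0.23, 0.14, 0.03, 0.22, 0.32, 0.03.
Standardized rate: 0.0300×199.09 + 0.2300×100.10 + 0.1400×99.55 + 0.0300×51.59 + 0.2200×89.54 + 0.3200×169.11 + 0.0300×147.95 = 122.7329 per 1,000.

122.73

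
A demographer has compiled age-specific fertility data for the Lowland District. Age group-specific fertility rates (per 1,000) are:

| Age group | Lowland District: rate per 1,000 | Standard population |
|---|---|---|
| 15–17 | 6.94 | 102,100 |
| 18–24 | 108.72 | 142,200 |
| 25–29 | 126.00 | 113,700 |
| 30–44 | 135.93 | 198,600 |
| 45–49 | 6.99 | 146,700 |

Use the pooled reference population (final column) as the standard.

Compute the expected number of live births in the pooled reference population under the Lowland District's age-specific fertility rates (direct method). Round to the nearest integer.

58516

Expected live births = Σ (standard pop × age-specific rate ÷ 1,000)
= 102,100×6.94/1,000 + 142,200×108.72/1,000 + 113,700×126.00/1,000 + 198,600×135.93/1,000 + 146,700×6.99/1,000
= 708.57 + 15459.98 + 14326.20 + 26995.70 + 1025.43 = 58515.89.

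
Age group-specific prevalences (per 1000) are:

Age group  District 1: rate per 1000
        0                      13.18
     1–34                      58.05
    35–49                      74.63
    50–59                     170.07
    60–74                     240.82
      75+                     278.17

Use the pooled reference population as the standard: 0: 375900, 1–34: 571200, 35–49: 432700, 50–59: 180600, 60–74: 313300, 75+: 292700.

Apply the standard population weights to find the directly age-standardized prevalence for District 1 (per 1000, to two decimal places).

119.09

Standard total = 2166400; weights = 0.1735, 0.2637, 0.1997, 0.0834, 0.1446, 0.1351.
Standardized rate: 0.1735×13.18 + 0.2637×58.05 + 0.1997×74.63 + 0.0834×170.07 + 0.1446×240.82 + 0.1351×278.17 = 119.0864 per 1000.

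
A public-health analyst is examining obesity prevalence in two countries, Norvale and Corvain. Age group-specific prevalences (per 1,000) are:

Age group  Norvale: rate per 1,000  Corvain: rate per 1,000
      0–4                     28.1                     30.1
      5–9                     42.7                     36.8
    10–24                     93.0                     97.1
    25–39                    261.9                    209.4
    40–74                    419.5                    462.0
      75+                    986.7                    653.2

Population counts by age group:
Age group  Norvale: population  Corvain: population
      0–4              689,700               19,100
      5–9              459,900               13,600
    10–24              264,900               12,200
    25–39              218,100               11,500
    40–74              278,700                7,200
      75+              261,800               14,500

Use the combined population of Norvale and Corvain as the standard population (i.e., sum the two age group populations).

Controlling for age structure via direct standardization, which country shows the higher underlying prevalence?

Combined standard total = 2,251,200; weights = 0.3149, 0.2103, 0.1231, 0.1020, 0.1270, 0.1227.
Norvale: 0.3149×28.1 + 0.2103×42.7 + 0.1231×93.0 + 0.1020×261.9 + 0.1270×419.5 + 0.1227×986.7 = 230.3654 per 1,000.
Corvain: 0.3149×30.1 + 0.2103×36.8 + 0.1231×97.1 + 0.1020×209.4 + 0.1270×462.0 + 0.1227×653.2 = 189.3698 per 1,000.

Norvale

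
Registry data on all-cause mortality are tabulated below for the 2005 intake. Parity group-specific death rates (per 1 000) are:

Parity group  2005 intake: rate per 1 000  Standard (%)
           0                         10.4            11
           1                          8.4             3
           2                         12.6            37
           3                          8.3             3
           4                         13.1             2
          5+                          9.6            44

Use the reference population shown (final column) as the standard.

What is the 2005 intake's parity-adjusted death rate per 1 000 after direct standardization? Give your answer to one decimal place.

Standard weights: 0.11, 0.03, 0.37, 0.03, 0.02, 0.44.
Standardized rate: 0.1100×10.4 + 0.0300×8.4 + 0.3700×12.6 + 0.0300×8.3 + 0.0200×13.1 + 0.4400×9.6 = 10.7930 per 1 000.

10.8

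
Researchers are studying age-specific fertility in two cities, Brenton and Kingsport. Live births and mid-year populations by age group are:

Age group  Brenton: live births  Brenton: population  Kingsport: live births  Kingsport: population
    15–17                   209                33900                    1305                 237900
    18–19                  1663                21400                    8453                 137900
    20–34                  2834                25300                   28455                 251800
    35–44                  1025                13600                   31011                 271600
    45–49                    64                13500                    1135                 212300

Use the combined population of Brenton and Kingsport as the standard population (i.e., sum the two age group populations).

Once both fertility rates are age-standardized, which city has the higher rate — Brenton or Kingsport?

Kingsport

Age-specific rates per 1000 for Brenton: 6.165, 77.710, 112.016, 75.368, 4.741.
For Kingsport: 5.485, 61.298, 113.006, 114.179, 5.346.
Combined standard total = 1219200; weights = 0.2229, 0.1307, 0.2273, 0.2339, 0.1852.
Brenton: 0.2229×6.165 + 0.1307×77.710 + 0.2273×112.016 + 0.2339×75.368 + 0.1852×4.741 = 55.4953 per 1000.
Kingsport: 0.2229×5.485 + 0.1307×61.298 + 0.2273×113.006 + 0.2339×114.179 + 0.1852×5.346 = 62.6155 per 1000.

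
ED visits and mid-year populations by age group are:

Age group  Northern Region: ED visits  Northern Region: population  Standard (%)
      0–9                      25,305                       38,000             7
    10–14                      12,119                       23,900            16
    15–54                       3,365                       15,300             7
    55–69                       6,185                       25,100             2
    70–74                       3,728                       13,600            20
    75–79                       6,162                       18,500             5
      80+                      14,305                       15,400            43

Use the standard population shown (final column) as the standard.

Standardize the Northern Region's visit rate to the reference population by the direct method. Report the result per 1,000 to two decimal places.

618.97

Age-specific rates per 1,000 for the Northern Region: 665.921, 507.071, 219.935, 246.414, 274.118, 333.081, 928.896.
Standard weights: 0.07, 0.16, 0.07, 0.02, 0.20, 0.05, 0.43.
Standardized rate: 0.0700×665.921 + 0.1600×507.071 + 0.0700×219.935 + 0.0200×246.414 + 0.2000×274.118 + 0.0500×333.081 + 0.4300×928.896 = 618.9725 per 1,000.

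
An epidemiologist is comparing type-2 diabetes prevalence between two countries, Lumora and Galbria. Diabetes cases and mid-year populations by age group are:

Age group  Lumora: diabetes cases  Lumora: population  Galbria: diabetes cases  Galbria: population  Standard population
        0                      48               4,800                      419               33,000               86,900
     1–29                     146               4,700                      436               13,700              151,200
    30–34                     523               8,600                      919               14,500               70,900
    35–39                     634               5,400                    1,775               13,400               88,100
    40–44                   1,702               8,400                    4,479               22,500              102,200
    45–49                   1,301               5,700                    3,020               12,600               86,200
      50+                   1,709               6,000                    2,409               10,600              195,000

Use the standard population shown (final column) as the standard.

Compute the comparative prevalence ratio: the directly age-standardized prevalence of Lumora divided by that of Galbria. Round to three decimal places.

1.081

Age-specific rates per 1,000 for Lumora: 10.000, 31.064, 60.814, 117.407, 202.619, 228.246, 284.833.
For Galbria: 12.697, 31.825, 63.379, 132.463, 199.067, 239.683, 227.264.
Standard total = 780,500; weights = 0.1113, 0.1937, 0.0908, 0.1129, 0.1309, 0.1104, 0.2498.
Lumora: 0.1113×10.000 + 0.1937×31.064 + 0.0908×60.814 + 0.1129×117.407 + 0.1309×202.619 + 0.1104×228.246 + 0.2498×284.833 = 148.8099 per 1,000.
Galbria: 0.1113×12.697 + 0.1937×31.825 + 0.0908×63.379 + 0.1129×132.463 + 0.1309×199.067 + 0.1104×239.683 + 0.2498×227.264 = 137.6049 per 1,000.
Ratio = 148.8099 ÷ 137.6049 = 1.08143.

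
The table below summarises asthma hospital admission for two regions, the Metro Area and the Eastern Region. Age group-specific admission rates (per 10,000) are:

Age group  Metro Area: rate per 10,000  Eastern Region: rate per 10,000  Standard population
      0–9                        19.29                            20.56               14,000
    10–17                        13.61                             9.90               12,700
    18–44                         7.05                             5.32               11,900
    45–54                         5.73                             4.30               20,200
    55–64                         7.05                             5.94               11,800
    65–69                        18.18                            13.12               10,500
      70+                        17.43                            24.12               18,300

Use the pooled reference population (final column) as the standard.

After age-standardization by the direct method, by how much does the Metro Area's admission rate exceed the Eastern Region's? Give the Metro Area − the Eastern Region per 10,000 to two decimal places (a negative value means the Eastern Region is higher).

Standard total = 99,400; weights = 0.1408, 0.1278, 0.1197, 0.2032, 0.1187, 0.1056, 0.1841.
The Metro Area: 0.1408×19.29 + 0.1278×13.61 + 0.1197×7.05 + 0.2032×5.73 + 0.1187×7.05 + 0.1056×18.18 + 0.1841×17.43 = 12.4306 per 10,000.
The Eastern Region: 0.1408×20.56 + 0.1278×9.90 + 0.1197×5.32 + 0.2032×4.30 + 0.1187×5.94 + 0.1056×13.12 + 0.1841×24.12 = 12.2031 per 10,000.
Difference = 12.4306 − 12.2031 = 0.2275.

0.23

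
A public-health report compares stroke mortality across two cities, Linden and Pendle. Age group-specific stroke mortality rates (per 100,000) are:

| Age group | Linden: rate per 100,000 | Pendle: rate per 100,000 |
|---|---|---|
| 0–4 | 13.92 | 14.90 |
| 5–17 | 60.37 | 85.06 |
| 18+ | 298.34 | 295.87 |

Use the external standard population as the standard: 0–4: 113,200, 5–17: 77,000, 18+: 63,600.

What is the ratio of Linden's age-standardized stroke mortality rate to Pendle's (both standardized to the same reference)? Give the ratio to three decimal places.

Standard total = 253,800; weights = 0.4460, 0.3034, 0.2506.
Linden: 0.4460×13.92 + 0.3034×60.37 + 0.2506×298.34 = 99.2855 per 100,000.
Pendle: 0.4460×14.90 + 0.3034×85.06 + 0.2506×295.87 = 106.5943 per 100,000.
Ratio = 99.2855 ÷ 106.5943 = 0.93143.

0.931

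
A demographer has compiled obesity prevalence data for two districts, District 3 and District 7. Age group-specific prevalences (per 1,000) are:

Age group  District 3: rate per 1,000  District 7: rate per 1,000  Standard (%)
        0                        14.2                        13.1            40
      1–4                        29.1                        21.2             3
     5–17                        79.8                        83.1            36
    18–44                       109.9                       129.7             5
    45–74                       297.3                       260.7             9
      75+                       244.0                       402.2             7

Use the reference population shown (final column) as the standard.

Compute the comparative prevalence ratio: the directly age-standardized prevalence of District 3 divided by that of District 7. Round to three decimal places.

0.901

Standard weights: 0.40, 0.03, 0.36, 0.05, 0.09, 0.07.
District 3: 0.4000×14.2 + 0.0300×29.1 + 0.3600×79.8 + 0.0500×109.9 + 0.0900×297.3 + 0.0700×244.0 = 84.6130 per 1,000.
District 7: 0.4000×13.1 + 0.0300×21.2 + 0.3600×83.1 + 0.0500×129.7 + 0.0900×260.7 + 0.0700×402.2 = 93.8940 per 1,000.
Ratio = 84.6130 ÷ 93.8940 = 0.90115.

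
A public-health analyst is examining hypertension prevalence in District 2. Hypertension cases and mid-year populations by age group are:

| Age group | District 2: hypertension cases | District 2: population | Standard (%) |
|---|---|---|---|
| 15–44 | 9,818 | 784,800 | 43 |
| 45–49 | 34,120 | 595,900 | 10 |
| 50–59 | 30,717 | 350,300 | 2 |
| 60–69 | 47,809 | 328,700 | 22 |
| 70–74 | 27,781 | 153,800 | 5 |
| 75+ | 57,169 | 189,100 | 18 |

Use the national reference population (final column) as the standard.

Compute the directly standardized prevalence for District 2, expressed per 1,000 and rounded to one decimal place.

108.3

Age-specific rates per 1,000 for District 2: 12.510, 57.258, 87.688, 145.449, 180.631, 302.322.
Standard weights: 0.43, 0.10, 0.02, 0.22, 0.05, 0.18.
Standardized rate: 0.4300×12.510 + 0.1000×57.258 + 0.0200×87.688 + 0.2200×145.449 + 0.0500×180.631 + 0.1800×302.322 = 108.3071 per 1,000.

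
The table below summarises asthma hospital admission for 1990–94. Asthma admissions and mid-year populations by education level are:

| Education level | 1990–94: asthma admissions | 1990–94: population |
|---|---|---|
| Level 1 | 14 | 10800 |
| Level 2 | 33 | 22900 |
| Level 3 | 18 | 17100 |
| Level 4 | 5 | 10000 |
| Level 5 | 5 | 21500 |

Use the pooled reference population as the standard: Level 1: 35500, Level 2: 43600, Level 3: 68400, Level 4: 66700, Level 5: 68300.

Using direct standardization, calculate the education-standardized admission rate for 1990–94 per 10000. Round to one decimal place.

8.1

Education-specific rates per 10000 for 1990–94: 12.96, 14.41, 10.53, 5.00, 2.33.
Standard total = 282500; weights = 0.1257, 0.1543, 0.2421, 0.2361, 0.2418.
Standardized rate: 0.1257×12.96 + 0.1543×14.41 + 0.2421×10.53 + 0.2361×5.00 + 0.2418×2.33 = 8.1445 per 10000.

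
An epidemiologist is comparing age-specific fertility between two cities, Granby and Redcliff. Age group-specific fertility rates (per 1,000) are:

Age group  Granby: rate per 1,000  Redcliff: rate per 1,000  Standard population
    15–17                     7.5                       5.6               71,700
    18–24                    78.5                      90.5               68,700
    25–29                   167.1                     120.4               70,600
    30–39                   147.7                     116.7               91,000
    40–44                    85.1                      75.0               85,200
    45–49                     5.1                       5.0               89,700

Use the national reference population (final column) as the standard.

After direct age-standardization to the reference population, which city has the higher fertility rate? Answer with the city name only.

Standard total = 476,900; weights = 0.1503, 0.1441, 0.1480, 0.1908, 0.1787, 0.1881.
Granby: 0.1503×7.5 + 0.1441×78.5 + 0.1480×167.1 + 0.1908×147.7 + 0.1787×85.1 + 0.1881×5.1 = 81.5195 per 1,000.
Redcliff: 0.1503×5.6 + 0.1441×90.5 + 0.1480×120.4 + 0.1908×116.7 + 0.1787×75.0 + 0.1881×5.0 = 68.3106 per 1,000.

Granby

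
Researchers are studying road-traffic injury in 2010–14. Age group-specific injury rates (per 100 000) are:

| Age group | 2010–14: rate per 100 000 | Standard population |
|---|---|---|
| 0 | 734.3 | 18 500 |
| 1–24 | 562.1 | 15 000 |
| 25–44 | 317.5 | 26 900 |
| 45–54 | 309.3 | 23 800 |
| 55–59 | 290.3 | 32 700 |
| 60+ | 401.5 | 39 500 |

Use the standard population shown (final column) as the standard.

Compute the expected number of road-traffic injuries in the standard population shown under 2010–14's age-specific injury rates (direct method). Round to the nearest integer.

633

Expected road-traffic injuries = Σ (standard pop × age-specific rate ÷ 100 000)
= 18 500×734.3/100 000 + 15 000×562.1/100 000 + 26 900×317.5/100 000 + 23 800×309.3/100 000 + 32 700×290.3/100 000 + 39 500×401.5/100 000
= 135.85 + 84.31 + 85.41 + 73.61 + 94.93 + 158.59 = 632.70.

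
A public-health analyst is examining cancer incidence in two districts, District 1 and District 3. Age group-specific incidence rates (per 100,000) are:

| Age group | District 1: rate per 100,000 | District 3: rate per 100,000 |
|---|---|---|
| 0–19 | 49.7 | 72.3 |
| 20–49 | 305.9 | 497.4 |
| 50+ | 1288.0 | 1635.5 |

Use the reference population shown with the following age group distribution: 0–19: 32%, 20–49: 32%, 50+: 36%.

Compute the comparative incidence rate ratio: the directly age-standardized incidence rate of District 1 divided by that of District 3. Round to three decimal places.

Standard weights: 0.32, 0.32, 0.36.
District 1: 0.3200×49.7 + 0.3200×305.9 + 0.3600×1288.0 = 577.4720 per 100,000.
District 3: 0.3200×72.3 + 0.3200×497.4 + 0.3600×1635.5 = 771.0840 per 100,000.
Ratio = 577.4720 ÷ 771.0840 = 0.74891.

0.749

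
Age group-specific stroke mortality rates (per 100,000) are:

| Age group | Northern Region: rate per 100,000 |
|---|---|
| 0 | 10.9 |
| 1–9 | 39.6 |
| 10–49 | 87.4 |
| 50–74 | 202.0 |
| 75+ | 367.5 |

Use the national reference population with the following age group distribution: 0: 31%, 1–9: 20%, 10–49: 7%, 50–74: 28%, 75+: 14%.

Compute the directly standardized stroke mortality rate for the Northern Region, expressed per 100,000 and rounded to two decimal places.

Standard weights: 0.31, 0.20, 0.07, 0.28, 0.14.
Standardized rate: 0.3100×10.9 + 0.2000×39.6 + 0.0700×87.4 + 0.2800×202.0 + 0.1400×367.5 = 125.4270 per 100,000.

125.43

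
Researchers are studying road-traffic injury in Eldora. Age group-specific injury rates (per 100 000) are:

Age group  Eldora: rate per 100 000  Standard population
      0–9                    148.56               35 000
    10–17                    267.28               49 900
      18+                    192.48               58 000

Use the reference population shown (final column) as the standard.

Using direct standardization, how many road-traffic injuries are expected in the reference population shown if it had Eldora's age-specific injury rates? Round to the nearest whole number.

297

Expected road-traffic injuries = Σ (standard pop × age-specific rate ÷ 100 000)
= 35 000×148.56/100 000 + 49 900×267.28/100 000 + 58 000×192.48/100 000
= 52.00 + 133.37 + 111.64 = 297.01.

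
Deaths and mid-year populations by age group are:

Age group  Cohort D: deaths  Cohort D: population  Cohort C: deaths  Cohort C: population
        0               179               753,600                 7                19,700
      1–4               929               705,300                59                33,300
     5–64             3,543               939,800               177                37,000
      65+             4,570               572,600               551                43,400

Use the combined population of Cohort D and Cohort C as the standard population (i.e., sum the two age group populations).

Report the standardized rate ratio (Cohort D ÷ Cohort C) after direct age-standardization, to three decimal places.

Age-specific rates per 1,000 for Cohort D: 0.238, 1.317, 3.770, 7.981.
For Cohort C: 0.355, 1.772, 4.784, 12.696.
Combined standard total = 3,104,700; weights = 0.2491, 0.2379, 0.3146, 0.1984.
Cohort D: 0.2491×0.238 + 0.2379×1.317 + 0.3146×3.770 + 0.1984×7.981 = 3.1421 per 1,000.
Cohort C: 0.2491×0.355 + 0.2379×1.772 + 0.3146×4.784 + 0.1984×12.696 = 4.5340 per 1,000.
Ratio = 3.1421 ÷ 4.5340 = 0.69301.

0.693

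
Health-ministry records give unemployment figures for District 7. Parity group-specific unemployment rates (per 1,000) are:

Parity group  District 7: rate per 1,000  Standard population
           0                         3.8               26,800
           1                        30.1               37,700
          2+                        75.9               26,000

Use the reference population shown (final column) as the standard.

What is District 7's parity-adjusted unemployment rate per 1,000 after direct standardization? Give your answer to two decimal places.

Standard total = 90,500; weights = 0.2961, 0.4166, 0.2873.
Standardized rate: 0.2961×3.8 + 0.4166×30.1 + 0.2873×75.9 = 35.4697 per 1,000.

35.47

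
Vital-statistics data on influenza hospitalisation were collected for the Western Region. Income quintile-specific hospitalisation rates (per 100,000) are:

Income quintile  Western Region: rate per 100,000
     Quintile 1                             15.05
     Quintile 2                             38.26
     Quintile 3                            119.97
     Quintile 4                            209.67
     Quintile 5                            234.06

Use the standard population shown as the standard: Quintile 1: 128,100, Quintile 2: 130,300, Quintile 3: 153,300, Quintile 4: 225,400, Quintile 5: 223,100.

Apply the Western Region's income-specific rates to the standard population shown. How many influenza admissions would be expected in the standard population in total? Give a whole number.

Expected influenza admissions = Σ (standard pop × income-specific rate ÷ 100,000)
= 128,100×15.05/100,000 + 130,300×38.26/100,000 + 153,300×119.97/100,000 + 225,400×209.67/100,000 + 223,100×234.06/100,000
= 19.28 + 49.85 + 183.91 + 472.60 + 522.19 = 1247.83.

1248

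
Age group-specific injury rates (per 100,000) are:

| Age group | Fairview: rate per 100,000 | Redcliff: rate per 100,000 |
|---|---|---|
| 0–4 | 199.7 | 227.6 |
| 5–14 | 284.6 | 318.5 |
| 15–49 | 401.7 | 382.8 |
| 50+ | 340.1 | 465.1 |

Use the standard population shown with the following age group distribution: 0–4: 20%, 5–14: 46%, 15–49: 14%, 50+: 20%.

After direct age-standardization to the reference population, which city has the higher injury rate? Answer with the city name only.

Redcliff

Standard weights: 0.20, 0.46, 0.14, 0.20.
Fairview: 0.2000×199.7 + 0.4600×284.6 + 0.1400×401.7 + 0.2000×340.1 = 295.1140 per 100,000.
Redcliff: 0.2000×227.6 + 0.4600×318.5 + 0.1400×382.8 + 0.2000×465.1 = 338.6420 per 100,000.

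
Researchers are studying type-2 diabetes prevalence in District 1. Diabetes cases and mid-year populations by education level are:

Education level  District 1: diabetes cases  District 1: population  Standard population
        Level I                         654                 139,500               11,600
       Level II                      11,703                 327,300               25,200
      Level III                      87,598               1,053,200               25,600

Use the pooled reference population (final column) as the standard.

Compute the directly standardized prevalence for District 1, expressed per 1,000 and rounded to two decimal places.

49.43

Education-specific rates per 1,000 for District 1: 4.688, 35.756, 83.173.
Standard total = 62,400; weights = 0.1859, 0.4038, 0.4103.
Standardized rate: 0.1859×4.688 + 0.4038×35.756 + 0.4103×83.173 = 49.4339 per 1,000.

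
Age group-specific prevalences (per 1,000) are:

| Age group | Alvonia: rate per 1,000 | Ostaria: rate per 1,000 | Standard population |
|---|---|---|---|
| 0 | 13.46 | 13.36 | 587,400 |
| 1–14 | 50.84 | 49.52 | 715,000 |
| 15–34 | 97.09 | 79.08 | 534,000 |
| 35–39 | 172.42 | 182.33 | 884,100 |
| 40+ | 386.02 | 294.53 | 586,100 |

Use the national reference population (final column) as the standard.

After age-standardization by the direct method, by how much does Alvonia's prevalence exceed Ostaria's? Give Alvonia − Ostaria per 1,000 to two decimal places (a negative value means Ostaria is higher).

16.78

Standard total = 3,306,600; weights = 0.1776, 0.2162, 0.1615, 0.2674, 0.1773.
Alvonia: 0.1776×13.46 + 0.2162×50.84 + 0.1615×97.09 + 0.2674×172.42 + 0.1773×386.02 = 143.5873 per 1,000.
Ostaria: 0.1776×13.36 + 0.2162×49.52 + 0.1615×79.08 + 0.2674×182.33 + 0.1773×294.53 = 126.8086 per 1,000.
Difference = 143.5873 − 126.8086 = 16.7788.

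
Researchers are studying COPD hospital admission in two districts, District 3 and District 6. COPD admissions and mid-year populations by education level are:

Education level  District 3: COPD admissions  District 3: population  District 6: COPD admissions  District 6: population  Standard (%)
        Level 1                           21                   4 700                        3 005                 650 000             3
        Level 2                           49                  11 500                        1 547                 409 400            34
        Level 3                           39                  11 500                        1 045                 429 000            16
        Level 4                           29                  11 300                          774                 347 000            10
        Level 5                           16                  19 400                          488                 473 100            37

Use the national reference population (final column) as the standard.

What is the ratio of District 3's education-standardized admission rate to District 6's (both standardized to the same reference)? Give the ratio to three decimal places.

Education-specific rates per 10 000 for District 3: 44.68, 42.61, 33.91, 25.66, 8.25.
For District 6: 46.23, 37.79, 24.36, 22.31, 10.31.
Standard weights: 0.03, 0.34, 0.16, 0.10, 0.37.
District 3: 0.0300×44.68 + 0.3400×42.61 + 0.1600×33.91 + 0.1000×25.66 + 0.3700×8.25 = 26.8714 per 10 000.
District 6: 0.0300×46.23 + 0.3400×37.79 + 0.1600×24.36 + 0.1000×22.31 + 0.3700×10.31 = 24.1790 per 10 000.
Ratio = 26.8714 ÷ 24.1790 = 1.11135.

1.111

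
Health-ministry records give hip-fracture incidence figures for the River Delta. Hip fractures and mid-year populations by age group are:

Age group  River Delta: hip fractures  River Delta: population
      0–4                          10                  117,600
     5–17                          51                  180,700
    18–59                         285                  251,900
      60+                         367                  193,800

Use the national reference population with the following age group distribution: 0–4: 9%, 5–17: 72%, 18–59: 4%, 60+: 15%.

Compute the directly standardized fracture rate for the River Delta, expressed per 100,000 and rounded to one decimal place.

Age-specific rates per 100,000 for the River Delta: 8.50, 28.22, 113.14, 189.37.
Standard weights: 0.09, 0.72, 0.04, 0.15.
Standardized rate: 0.0900×8.50 + 0.7200×28.22 + 0.0400×113.14 + 0.1500×189.37 = 54.0175 per 100,000.

54.0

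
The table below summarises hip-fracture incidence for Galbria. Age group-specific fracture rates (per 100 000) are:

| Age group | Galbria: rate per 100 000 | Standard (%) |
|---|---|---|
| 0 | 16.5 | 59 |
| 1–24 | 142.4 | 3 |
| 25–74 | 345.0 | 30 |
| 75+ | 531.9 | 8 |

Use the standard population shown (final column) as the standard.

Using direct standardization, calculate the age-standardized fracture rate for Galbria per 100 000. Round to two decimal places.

Standard weights: 0.59, 0.03, 0.30, 0.08.
Standardized rate: 0.5900×16.5 + 0.0300×142.4 + 0.3000×345.0 + 0.0800×531.9 = 160.0590 per 100 000.

160.06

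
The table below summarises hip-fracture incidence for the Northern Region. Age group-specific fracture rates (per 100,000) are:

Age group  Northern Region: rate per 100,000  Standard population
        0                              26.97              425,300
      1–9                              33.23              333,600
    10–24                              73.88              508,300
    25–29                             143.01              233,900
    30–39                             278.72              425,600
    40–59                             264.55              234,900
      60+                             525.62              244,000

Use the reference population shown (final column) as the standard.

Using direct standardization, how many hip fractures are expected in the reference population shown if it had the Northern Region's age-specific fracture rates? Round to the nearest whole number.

4026

Expected hip fractures = Σ (standard pop × age-specific rate ÷ 100,000)
= 425,300×26.97/100,000 + 333,600×33.23/100,000 + 508,300×73.88/100,000 + 233,900×143.01/100,000 + 425,600×278.72/100,000 + 234,900×264.55/100,000 + 244,000×525.62/100,000
= 114.70 + 110.86 + 375.53 + 334.50 + 1186.23 + 621.43 + 1282.51 = 4025.76.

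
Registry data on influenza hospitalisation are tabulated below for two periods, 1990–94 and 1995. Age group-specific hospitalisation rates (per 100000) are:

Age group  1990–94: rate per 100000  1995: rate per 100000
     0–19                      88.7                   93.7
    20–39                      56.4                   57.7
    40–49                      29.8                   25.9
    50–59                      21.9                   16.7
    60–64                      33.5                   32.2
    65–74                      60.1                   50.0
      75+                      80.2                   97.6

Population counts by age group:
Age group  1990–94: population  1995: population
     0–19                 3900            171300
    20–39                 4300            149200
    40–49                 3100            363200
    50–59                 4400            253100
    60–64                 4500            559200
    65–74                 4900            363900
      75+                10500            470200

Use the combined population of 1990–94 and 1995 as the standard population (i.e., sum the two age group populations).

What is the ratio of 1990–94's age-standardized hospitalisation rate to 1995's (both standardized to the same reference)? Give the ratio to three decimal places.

Combined standard total = 2365700; weights = 0.0741, 0.0649, 0.1548, 0.1088, 0.2383, 0.1559, 0.2032.
1990–94: 0.0741×88.7 + 0.0649×56.4 + 0.1548×29.8 + 0.1088×21.9 + 0.2383×33.5 + 0.1559×60.1 + 0.2032×80.2 = 50.8744 per 100000.
1995: 0.0741×93.7 + 0.0649×57.7 + 0.1548×25.9 + 0.1088×16.7 + 0.2383×32.2 + 0.1559×50.0 + 0.2032×97.6 = 51.8105 per 100000.
Ratio = 50.8744 ÷ 51.8105 = 0.98193.

0.982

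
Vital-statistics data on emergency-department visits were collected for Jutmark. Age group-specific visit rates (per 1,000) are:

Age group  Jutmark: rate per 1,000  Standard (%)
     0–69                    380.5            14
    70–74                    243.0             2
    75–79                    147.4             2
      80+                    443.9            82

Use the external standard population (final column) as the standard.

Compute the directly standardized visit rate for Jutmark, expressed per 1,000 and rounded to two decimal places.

Standard weights: 0.14, 0.02, 0.02, 0.82.
Standardized rate: 0.1400×380.5 + 0.0200×243.0 + 0.0200×147.4 + 0.8200×443.9 = 425.0760 per 1,000.

425.08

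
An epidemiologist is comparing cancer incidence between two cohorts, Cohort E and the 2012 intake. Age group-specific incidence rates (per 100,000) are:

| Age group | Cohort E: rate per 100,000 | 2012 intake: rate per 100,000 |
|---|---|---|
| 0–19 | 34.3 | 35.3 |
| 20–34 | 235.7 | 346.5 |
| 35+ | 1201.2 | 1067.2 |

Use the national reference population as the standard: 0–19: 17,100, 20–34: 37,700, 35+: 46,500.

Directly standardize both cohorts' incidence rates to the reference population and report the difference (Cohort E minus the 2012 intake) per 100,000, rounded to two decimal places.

20.11

Standard total = 101,300; weights = 0.1688, 0.3722, 0.4590.
Cohort E: 0.1688×34.3 + 0.3722×235.7 + 0.4590×1201.2 = 644.8985 per 100,000.
The 2012 intake: 0.1688×35.3 + 0.3722×346.5 + 0.4590×1067.2 = 624.7925 per 100,000.
Difference = 644.8985 − 624.7925 = 20.1060.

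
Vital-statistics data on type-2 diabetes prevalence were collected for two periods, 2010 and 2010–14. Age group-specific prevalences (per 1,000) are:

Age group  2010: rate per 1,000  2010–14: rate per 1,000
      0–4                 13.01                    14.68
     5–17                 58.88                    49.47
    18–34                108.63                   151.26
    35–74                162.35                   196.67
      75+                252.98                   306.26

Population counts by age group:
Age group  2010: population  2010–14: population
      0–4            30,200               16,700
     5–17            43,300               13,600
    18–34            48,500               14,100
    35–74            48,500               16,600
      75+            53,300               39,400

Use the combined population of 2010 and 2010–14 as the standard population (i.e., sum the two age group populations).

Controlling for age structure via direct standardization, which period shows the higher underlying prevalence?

2010–14

Combined standard total = 324,200; weights = 0.1447, 0.1755, 0.1931, 0.2008, 0.2859.
2010: 0.1447×13.01 + 0.1755×58.88 + 0.1931×108.63 + 0.2008×162.35 + 0.2859×252.98 = 138.1274 per 1,000.
2010–14: 0.1447×14.68 + 0.1755×49.47 + 0.1931×151.26 + 0.2008×196.67 + 0.2859×306.26 = 167.0750 per 1,000.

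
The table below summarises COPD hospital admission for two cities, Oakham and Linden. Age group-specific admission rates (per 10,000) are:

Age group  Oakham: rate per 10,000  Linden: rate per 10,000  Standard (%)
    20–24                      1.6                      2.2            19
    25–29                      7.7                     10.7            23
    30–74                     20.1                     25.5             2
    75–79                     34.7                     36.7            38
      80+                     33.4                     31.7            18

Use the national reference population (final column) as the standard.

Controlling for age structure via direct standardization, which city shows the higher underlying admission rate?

Linden

Standard weights: 0.19, 0.23, 0.02, 0.38, 0.18.
Oakham: 0.1900×1.6 + 0.2300×7.7 + 0.0200×20.1 + 0.3800×34.7 + 0.1800×33.4 = 21.6750 per 10,000.
Linden: 0.1900×2.2 + 0.2300×10.7 + 0.0200×25.5 + 0.3800×36.7 + 0.1800×31.7 = 23.0410 per 10,000.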